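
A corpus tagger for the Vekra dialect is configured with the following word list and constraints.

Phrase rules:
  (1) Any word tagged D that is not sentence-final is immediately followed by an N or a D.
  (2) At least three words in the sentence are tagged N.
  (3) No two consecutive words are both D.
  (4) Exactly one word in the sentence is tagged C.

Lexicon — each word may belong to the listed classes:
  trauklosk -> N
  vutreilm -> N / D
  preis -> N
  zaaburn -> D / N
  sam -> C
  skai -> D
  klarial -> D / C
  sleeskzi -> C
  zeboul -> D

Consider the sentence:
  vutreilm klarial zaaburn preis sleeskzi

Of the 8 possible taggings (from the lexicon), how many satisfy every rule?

1

Candidates per position — 1:vutreilm {N,D}; 2:klarial {D,C}; 3:zaaburn {D,N}; 4:preis {N}; 5:sleeskzi {C}.
There are 8 candidate sequences in total.
The sequences that satisfy every rule: N D N N C.
Count = 1.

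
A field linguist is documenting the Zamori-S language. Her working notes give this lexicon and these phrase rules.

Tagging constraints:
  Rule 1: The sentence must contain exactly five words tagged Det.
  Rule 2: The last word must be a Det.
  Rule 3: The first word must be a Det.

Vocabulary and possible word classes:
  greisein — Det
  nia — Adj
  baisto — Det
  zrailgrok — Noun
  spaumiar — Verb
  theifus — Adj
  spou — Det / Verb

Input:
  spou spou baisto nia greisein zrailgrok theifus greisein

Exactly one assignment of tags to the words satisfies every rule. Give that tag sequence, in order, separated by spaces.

Det Det Det Adj Det Noun Adj Det

Candidates per position — 1:spou {Det,Verb}; 2:spou {Det,Verb}; 3:baisto {Det}; 4:nia {Adj}; 5:greisein {Det}; 6:zrailgrok {Noun}; 7:theifus {Adj}; 8:greisein {Det}.
At position 1, choosing Verb makes rule 1 impossible to satisfy; hence Det.
At position 2, choosing Verb makes rule 1 impossible to satisfy; hence Det.
The unique satisfying tagging is: Det Det Det Adj Det Noun Adj Det.
Check: rule 1 ok; rule 2 ok; rule 3 ok.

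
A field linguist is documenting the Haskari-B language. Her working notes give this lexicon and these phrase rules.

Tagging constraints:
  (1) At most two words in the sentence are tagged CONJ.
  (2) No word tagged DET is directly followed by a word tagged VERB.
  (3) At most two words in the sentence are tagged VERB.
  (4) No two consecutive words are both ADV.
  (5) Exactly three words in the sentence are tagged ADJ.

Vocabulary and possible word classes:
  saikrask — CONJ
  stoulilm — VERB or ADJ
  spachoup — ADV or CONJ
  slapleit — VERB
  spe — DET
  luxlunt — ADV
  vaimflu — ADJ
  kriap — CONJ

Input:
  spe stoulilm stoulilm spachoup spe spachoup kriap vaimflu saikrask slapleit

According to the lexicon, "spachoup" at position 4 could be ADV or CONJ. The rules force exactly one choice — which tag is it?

ADV

Candidates per position — 1:spe {DET}; 2:stoulilm {VERB,ADJ}; 3:stoulilm {VERB,ADJ}; 4:spachoup {ADV,CONJ}; 5:spe {DET}; 6:spachoup {ADV,CONJ}; 7:kriap {CONJ}; 8:vaimflu {ADJ}; 9:saikrask {CONJ}; 10:slapleit {VERB}.
Word 2 cannot be VERB — rule 2 would then fail for every completion. It is ADJ.
Word 3 cannot be VERB — rule 5 would then fail for every completion. It is ADJ.
Word 4 cannot be CONJ — rule 1 would then fail for every completion. It is ADV.
Word 6 cannot be CONJ — rule 1 would then fail for every completion. It is ADV.
The unique satisfying tagging is: DET ADJ ADJ ADV DET ADV CONJ ADJ CONJ VERB.
Check: rule 1 satisfied; rule 2 satisfied; rule 3 satisfied; rule 4 satisfied; rule 5 satisfied.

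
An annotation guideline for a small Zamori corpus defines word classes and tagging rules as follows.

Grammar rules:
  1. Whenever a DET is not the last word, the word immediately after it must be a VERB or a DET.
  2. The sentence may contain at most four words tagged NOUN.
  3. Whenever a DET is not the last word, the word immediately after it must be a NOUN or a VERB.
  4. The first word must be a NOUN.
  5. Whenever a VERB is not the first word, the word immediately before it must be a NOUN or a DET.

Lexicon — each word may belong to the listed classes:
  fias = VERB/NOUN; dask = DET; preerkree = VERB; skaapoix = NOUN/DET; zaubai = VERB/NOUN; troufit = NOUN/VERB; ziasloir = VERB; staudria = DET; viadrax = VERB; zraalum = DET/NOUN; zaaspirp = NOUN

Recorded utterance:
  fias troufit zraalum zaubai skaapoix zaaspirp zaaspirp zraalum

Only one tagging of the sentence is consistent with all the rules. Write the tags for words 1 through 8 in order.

NOUN VERB DET VERB NOUN NOUN NOUN DET

Candidates per position — 1:fias {VERB,NOUN}; 2:troufit {NOUN,VERB}; 3:zraalum {DET,NOUN}; 4:zaubai {VERB,NOUN}; 5:skaapoix {NOUN,DET}; 6:zaaspirp {NOUN}; 7:zaaspirp {NOUN}; 8:zraalum {DET,NOUN}.
If word 1 were VERB, no tagging could satisfy rule 4; so word 1 is NOUN.
If word 5 were DET, no tagging could satisfy rule 1; so word 5 is NOUN.
If word 8 were NOUN, no tagging could satisfy rule 2; so word 8 is DET.
If word 2 were NOUN, no tagging could satisfy rule 2; so word 2 is VERB.
If word 3 were NOUN, no tagging could satisfy rule 2; so word 3 is DET.
If word 4 were NOUN, no tagging could satisfy rule 1; so word 4 is VERB.
The only consistent sequence is: NOUN VERB DET VERB NOUN NOUN NOUN DET.
Rule-by-rule: rule 1 satisfied; rule 2 satisfied; rule 3 satisfied; rule 4 satisfied; rule 5 satisfied.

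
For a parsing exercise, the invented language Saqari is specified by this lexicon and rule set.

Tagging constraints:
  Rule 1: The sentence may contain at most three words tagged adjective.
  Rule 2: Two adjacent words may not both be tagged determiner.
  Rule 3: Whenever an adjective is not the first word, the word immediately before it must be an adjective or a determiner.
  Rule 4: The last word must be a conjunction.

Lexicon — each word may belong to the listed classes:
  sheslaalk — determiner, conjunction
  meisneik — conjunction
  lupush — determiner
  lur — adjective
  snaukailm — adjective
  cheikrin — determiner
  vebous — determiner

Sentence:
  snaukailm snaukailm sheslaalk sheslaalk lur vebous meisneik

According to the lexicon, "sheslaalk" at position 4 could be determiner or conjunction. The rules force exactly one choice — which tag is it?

Candidates per position — 1:snaukailm {adjective}; 2:snaukailm {adjective}; 3:sheslaalk {determiner,conjunction}; 4:sheslaalk {determiner,conjunction}; 5:lur {adjective}; 6:vebous {determiner}; 7:meisneik {conjunction}.
Position 4: tagging it conjunction would leave rule 3 unsatisfiable, so it must be determiner.
Position 3: tagging it determiner would leave rule 2 unsatisfiable, so it must be conjunction.
That leaves exactly one tagging: adjective adjective conjunction determiner adjective determiner conjunction.
Verifying each rule — rule 1 ✓; rule 2 ✓; rule 3 ✓; rule 4 ✓.

determiner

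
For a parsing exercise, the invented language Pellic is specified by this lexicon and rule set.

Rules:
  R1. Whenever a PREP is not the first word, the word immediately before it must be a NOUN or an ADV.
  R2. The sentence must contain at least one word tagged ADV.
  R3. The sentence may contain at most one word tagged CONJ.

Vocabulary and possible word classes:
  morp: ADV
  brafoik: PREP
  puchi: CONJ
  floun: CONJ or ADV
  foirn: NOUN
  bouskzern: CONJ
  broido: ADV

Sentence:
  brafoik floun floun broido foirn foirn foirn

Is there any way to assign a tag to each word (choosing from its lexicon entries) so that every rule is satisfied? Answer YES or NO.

Candidates per position — 1:brafoik {PREP}; 2:floun {CONJ,ADV}; 3:floun {CONJ,ADV}; 4:broido {ADV}; 5:foirn {NOUN}; 6:foirn {NOUN}; 7:foirn {NOUN}.
One satisfying assignment: PREP ADV ADV ADV NOUN NOUN NOUN.
Verifying each rule — rule 1 satisfied; rule 2 satisfied; rule 3 satisfied.

YES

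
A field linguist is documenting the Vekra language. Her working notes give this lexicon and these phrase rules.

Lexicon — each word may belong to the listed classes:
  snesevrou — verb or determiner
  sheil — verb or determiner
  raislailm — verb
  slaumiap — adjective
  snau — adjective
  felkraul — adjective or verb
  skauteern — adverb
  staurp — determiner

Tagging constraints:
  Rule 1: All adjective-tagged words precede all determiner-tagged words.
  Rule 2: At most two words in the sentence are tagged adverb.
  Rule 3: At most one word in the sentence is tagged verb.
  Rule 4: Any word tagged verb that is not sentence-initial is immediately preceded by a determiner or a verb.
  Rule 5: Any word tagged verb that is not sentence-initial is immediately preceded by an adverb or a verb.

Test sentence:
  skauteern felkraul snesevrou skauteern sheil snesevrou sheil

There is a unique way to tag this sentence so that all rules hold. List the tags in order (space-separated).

Candidates per position — 1:skauteern {adverb}; 2:felkraul {adjective,verb}; 3:snesevrou {verb,determiner}; 4:skauteern {adverb}; 5:sheil {verb,determiner}; 6:snesevrou {verb,determiner}; 7:sheil {verb,determiner}.
At position 2, choosing verb makes rule 4 impossible to satisfy; hence adjective.
At position 3, choosing verb makes rule 4 impossible to satisfy; hence determiner.
At position 5, choosing verb makes rule 4 impossible to satisfy; hence determiner.
At position 6, choosing verb makes rule 5 impossible to satisfy; hence determiner.
At position 7, choosing verb makes rule 5 impossible to satisfy; hence determiner.
The only consistent sequence is: adverb adjective determiner adverb determiner determiner determiner.
Rule-by-rule: rule 1 holds; rule 2 holds; rule 3 holds; rule 4 holds; rule 5 holds.

adverb adjective determiner adverb determiner determiner determiner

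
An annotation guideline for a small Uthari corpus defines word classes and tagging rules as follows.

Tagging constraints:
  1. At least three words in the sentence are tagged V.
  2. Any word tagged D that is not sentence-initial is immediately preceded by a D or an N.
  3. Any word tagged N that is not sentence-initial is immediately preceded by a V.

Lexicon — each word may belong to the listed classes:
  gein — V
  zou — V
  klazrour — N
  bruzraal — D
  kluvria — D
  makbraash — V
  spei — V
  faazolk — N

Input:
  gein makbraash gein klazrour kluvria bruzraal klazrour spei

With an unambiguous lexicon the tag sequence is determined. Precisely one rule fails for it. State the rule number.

3

Fixed tagging: V V V N D D N V.
Rule check: R1 holds, R2 holds, R3 violated.
Only rule 3 fails.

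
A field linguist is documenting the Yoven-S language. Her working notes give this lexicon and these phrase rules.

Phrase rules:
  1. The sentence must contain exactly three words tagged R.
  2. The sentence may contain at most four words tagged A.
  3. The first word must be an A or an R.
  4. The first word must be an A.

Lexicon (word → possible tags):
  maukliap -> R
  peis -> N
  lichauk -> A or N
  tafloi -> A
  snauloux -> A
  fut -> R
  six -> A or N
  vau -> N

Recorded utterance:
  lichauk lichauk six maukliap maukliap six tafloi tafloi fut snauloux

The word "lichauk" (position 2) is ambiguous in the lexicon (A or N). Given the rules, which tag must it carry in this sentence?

Candidates per position — 1:lichauk {A,N}; 2:lichauk {A,N}; 3:six {A,N}; 4:maukliap {R}; 5:maukliap {R}; 6:six {A,N}; 7:tafloi {A}; 8:tafloi {A}; 9:fut {R}; 10:snauloux {A}.
Word 1 cannot be N — rule 3 would then fail for every completion. It is A.
Word 2 cannot be A — rule 2 would then fail for every completion. It is N.
Word 3 cannot be A — rule 2 would then fail for every completion. It is N.
Word 6 cannot be A — rule 2 would then fail for every completion. It is N.
The unique satisfying tagging is: A N N R R N A A R A.
Verifying each rule — rule 1 holds; rule 2 holds; rule 3 holds; rule 4 holds.

N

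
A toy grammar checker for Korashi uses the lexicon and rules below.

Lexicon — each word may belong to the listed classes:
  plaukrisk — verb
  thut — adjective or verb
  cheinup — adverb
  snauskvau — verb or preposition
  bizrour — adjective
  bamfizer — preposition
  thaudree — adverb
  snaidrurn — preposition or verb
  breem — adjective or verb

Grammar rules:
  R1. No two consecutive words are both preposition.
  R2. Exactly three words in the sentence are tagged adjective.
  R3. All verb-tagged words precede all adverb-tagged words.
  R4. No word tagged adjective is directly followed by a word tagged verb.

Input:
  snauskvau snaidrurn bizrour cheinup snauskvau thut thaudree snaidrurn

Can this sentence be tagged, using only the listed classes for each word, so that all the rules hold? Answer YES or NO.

Candidates per position — 1:snauskvau {verb,preposition}; 2:snaidrurn {preposition,verb}; 3:bizrour {adjective}; 4:cheinup {adverb}; 5:snauskvau {verb,preposition}; 6:thut {adjective,verb}; 7:thaudree {adverb}; 8:snaidrurn {preposition,verb}.
Rule 2 cannot be satisfied by any choice of tags from the lexicon.
So there is no consistent tagging.

NO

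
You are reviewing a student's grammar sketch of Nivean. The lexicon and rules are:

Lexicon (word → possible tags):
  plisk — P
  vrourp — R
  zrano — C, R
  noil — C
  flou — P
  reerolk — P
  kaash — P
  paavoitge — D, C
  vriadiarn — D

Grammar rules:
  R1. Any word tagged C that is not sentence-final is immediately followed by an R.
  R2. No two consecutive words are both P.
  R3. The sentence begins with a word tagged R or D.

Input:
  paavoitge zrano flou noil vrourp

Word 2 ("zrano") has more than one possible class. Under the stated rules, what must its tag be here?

R

Candidates per position — 1:paavoitge {D,C}; 2:zrano {C,R}; 3:flou {P}; 4:noil {C}; 5:vrourp {R}.
Position 1: C is ruled out by rule 3; that leaves D.
Position 2: C is ruled out by rule 1; that leaves R.
So the tagging must be: D R P C R.
Check: rule 1 ok; rule 2 ok; rule 3 ok.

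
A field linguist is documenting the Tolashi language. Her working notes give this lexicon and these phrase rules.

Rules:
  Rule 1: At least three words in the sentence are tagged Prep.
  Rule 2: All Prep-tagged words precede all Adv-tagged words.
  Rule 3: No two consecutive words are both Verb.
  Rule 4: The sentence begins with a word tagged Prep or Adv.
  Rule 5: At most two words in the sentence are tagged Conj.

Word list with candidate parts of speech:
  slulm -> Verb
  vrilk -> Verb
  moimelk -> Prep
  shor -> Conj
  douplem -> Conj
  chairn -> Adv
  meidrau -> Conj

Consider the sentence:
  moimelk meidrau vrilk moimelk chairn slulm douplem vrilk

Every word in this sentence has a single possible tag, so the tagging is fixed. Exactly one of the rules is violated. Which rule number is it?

1

Fixed tagging: Prep Conj Verb Prep Adv Verb Conj Verb.
Applying the rules: R1 fails, R2 ok, R3 ok, R4 ok, R5 ok.
Only rule 1 fails.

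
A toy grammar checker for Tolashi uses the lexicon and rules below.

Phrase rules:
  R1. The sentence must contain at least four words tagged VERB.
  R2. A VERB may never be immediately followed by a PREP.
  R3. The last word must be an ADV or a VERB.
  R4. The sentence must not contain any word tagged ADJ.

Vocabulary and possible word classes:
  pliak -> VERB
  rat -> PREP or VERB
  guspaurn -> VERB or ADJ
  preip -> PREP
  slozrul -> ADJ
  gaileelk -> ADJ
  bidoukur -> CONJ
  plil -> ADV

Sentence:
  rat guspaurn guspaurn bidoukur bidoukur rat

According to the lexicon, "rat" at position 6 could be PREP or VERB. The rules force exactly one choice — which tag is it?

VERB

Candidates per position — 1:rat {PREP,VERB}; 2:guspaurn {VERB,ADJ}; 3:guspaurn {VERB,ADJ}; 4:bidoukur {CONJ}; 5:bidoukur {CONJ}; 6:rat {PREP,VERB}.
Word 1 cannot be PREP — rule 1 would then fail for every completion. It is VERB.
Word 2 cannot be ADJ — rule 1 would then fail for every completion. It is VERB.
Word 3 cannot be ADJ — rule 1 would then fail for every completion. It is VERB.
Word 6 cannot be PREP — rule 1 would then fail for every completion. It is VERB.
The only consistent sequence is: VERB VERB VERB CONJ CONJ VERB.
Check: rule 1 ✓; rule 2 ✓; rule 3 ✓; rule 4 ✓.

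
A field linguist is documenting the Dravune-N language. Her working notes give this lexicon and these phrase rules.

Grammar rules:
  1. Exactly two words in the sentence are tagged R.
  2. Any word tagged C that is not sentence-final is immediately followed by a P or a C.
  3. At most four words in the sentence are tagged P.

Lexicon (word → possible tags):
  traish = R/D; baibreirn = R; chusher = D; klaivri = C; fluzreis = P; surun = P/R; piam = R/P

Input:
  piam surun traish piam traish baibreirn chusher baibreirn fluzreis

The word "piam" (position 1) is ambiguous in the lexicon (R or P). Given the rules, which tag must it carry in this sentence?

P

Candidates per position — 1:piam {R,P}; 2:surun {P,R}; 3:traish {R,D}; 4:piam {R,P}; 5:traish {R,D}; 6:baibreirn {R}; 7:chusher {D}; 8:baibreirn {R}; 9:fluzreis {P}.
If word 1 were R, no tagging could satisfy rule 1; so word 1 is P.
If word 2 were R, no tagging could satisfy rule 1; so word 2 is P.
If word 3 were R, no tagging could satisfy rule 1; so word 3 is D.
If word 4 were R, no tagging could satisfy rule 1; so word 4 is P.
If word 5 were R, no tagging could satisfy rule 1; so word 5 is D.
That leaves exactly one tagging: P P D P D R D R P.
Checking: rule 1 holds; rule 2 holds; rule 3 holds.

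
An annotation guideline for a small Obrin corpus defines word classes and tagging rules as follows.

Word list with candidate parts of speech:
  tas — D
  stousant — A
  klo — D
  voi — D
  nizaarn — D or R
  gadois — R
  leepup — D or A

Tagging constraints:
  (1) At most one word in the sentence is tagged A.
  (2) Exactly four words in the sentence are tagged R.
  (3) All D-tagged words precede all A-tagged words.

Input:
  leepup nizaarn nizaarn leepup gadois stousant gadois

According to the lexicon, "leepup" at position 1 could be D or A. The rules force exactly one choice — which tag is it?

Candidates per position — 1:leepup {D,A}; 2:nizaarn {D,R}; 3:nizaarn {D,R}; 4:leepup {D,A}; 5:gadois {R}; 6:stousant {A}; 7:gadois {R}.
At position 1, choosing A makes rule 1 impossible to satisfy; hence D.
At position 2, choosing D makes rule 2 impossible to satisfy; hence R.
At position 3, choosing D makes rule 2 impossible to satisfy; hence R.
At position 4, choosing A makes rule 1 impossible to satisfy; hence D.
The only consistent sequence is: D R R D R A R.
Check: rule 1 satisfied; rule 2 satisfied; rule 3 satisfied.

D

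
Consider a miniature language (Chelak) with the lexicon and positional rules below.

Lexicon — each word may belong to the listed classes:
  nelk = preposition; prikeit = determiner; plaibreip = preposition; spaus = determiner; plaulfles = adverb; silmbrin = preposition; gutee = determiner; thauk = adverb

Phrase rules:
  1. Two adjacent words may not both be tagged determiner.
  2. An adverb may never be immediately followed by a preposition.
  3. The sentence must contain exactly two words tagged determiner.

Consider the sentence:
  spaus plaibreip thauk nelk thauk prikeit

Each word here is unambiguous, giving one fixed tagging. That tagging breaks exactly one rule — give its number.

Fixed tagging: determiner preposition adverb preposition adverb determiner.
Rule check: R1 ok, R2 fails, R3 ok.
Only rule 2 fails.

2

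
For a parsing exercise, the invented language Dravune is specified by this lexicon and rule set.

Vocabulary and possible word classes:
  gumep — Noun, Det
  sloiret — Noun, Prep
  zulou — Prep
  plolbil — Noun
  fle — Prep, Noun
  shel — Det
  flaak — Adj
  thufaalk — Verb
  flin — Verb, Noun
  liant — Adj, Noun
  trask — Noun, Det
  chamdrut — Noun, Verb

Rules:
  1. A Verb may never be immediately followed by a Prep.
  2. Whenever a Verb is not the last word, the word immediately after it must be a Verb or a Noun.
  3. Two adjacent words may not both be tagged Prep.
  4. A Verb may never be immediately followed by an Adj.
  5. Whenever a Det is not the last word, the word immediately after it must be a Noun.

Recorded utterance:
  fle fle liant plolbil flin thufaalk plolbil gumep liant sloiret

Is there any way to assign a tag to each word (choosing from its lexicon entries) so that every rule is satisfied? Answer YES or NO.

YES

Candidates per position — 1:fle {Prep,Noun}; 2:fle {Prep,Noun}; 3:liant {Adj,Noun}; 4:plolbil {Noun}; 5:flin {Verb,Noun}; 6:thufaalk {Verb}; 7:plolbil {Noun}; 8:gumep {Noun,Det}; 9:liant {Adj,Noun}; 10:sloiret {Noun,Prep}.
One satisfying assignment: Noun Noun Adj Noun Noun Verb Noun Noun Adj Prep.
Rule-by-rule: rule 1 satisfied; rule 2 satisfied; rule 3 satisfied; rule 4 satisfied; rule 5 satisfied.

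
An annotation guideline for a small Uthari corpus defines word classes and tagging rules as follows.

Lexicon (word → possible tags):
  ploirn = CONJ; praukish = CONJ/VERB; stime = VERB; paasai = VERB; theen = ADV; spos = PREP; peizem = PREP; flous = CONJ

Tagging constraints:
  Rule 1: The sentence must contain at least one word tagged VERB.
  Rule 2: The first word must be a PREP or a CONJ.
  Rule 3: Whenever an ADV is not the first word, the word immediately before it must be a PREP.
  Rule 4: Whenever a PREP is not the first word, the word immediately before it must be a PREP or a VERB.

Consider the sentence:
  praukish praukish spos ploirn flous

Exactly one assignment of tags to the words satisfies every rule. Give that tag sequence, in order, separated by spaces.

Candidates per position — 1:praukish {CONJ,VERB}; 2:praukish {CONJ,VERB}; 3:spos {PREP}; 4:ploirn {CONJ}; 5:flous {CONJ}.
Position 1: tagging it VERB would leave rule 2 unsatisfiable, so it must be CONJ.
Position 2: tagging it CONJ would leave rule 1 unsatisfiable, so it must be VERB.
So the tagging must be: CONJ VERB PREP CONJ CONJ.
Checking: rule 1 ✓; rule 2 ✓; rule 3 ✓; rule 4 ✓.

CONJ VERB PREP CONJ CONJ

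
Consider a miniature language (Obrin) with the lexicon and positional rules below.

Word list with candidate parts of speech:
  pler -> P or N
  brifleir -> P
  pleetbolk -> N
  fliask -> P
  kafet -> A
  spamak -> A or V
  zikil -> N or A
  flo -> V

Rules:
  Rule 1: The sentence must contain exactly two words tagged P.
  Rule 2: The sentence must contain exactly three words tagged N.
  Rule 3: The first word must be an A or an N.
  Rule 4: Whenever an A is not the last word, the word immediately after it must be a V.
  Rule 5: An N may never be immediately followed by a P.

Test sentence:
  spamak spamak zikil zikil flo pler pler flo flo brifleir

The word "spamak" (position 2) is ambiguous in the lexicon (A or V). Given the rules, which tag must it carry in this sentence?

V

Candidates per position — 1:spamak {A,V}; 2:spamak {A,V}; 3:zikil {N,A}; 4:zikil {N,A}; 5:flo {V}; 6:pler {P,N}; 7:pler {P,N}; 8:flo {V}; 9:flo {V}; 10:brifleir {P}.
At position 1, choosing V makes rule 3 impossible to satisfy; hence A.
At position 2, choosing A makes rule 4 impossible to satisfy; hence V.
At position 3, choosing A makes rule 4 impossible to satisfy; hence N.
The remaining ambiguous positions (4, 6, 7) are resolved jointly — only one combination satisfies every rule.
The unique satisfying tagging is: A V N N V P N V V P.
Rule-by-rule: rule 1 ✓; rule 2 ✓; rule 3 ✓; rule 4 ✓; rule 5 ✓.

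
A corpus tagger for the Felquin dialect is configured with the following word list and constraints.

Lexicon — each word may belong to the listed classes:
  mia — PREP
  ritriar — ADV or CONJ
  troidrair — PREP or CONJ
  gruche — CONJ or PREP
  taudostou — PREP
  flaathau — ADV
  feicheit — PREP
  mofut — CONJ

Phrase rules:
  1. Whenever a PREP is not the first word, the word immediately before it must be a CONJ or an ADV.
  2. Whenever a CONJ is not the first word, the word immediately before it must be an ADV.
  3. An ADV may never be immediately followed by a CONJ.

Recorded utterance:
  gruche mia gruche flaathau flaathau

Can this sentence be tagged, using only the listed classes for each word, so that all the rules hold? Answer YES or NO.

NO

Candidates per position — 1:gruche {CONJ,PREP}; 2:mia {PREP}; 3:gruche {CONJ,PREP}; 4:flaathau {ADV}; 5:flaathau {ADV}.
Every candidate sequence violates at least one rule; no consistent tagging exists.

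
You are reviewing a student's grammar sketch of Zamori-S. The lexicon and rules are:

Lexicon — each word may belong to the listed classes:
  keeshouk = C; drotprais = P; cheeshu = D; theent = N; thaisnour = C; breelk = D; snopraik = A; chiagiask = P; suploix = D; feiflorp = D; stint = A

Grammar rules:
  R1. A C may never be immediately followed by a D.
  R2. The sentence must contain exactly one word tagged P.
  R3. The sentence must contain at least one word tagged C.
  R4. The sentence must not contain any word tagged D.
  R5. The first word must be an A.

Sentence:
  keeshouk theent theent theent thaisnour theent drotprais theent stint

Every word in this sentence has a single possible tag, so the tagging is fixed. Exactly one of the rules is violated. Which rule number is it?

5

Fixed tagging: C N N N C N P N A.
Applying the rules: R1 pass, R2 pass, R3 pass, R4 pass, R5 fail.
Only rule 5 fails.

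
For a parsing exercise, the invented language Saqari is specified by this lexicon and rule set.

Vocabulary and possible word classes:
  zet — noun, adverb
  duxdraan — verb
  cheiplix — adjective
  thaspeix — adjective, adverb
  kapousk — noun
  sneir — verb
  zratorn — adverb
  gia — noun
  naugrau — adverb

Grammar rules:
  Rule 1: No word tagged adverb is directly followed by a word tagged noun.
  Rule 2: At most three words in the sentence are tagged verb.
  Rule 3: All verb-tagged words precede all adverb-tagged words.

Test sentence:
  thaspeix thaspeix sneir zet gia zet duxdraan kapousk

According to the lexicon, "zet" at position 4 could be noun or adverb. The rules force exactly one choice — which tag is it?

Candidates per position — 1:thaspeix {adjective,adverb}; 2:thaspeix {adjective,adverb}; 3:sneir {verb}; 4:zet {noun,adverb}; 5:gia {noun}; 6:zet {noun,adverb}; 7:duxdraan {verb}; 8:kapousk {noun}.
Word 1 cannot be adverb — rule 3 would then fail for every completion. It is adjective.
Word 2 cannot be adverb — rule 3 would then fail for every completion. It is adjective.
Word 4 cannot be adverb — rule 1 would then fail for every completion. It is noun.
Word 6 cannot be adverb — rule 3 would then fail for every completion. It is noun.
The unique satisfying tagging is: adjective adjective verb noun noun noun verb noun.
Rule-by-rule: rule 1 ✓; rule 2 ✓; rule 3 ✓.

noun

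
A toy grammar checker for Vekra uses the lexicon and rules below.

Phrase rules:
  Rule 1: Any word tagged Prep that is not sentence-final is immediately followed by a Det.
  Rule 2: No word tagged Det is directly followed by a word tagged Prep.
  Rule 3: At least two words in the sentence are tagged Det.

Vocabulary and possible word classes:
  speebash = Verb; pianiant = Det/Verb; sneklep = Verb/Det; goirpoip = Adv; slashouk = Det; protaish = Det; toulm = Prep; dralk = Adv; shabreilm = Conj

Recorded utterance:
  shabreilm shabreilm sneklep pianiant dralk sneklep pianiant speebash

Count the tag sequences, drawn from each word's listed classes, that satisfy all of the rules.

Candidates per position — 1:shabreilm {Conj}; 2:shabreilm {Conj}; 3:sneklep {Verb,Det}; 4:pianiant {Det,Verb}; 5:dralk {Adv}; 6:sneklep {Verb,Det}; 7:pianiant {Det,Verb}; 8:speebash {Verb}.
There are 16 candidate sequences in total.
Checking each against the rules leaves 11 sequences.
Count = 11.

11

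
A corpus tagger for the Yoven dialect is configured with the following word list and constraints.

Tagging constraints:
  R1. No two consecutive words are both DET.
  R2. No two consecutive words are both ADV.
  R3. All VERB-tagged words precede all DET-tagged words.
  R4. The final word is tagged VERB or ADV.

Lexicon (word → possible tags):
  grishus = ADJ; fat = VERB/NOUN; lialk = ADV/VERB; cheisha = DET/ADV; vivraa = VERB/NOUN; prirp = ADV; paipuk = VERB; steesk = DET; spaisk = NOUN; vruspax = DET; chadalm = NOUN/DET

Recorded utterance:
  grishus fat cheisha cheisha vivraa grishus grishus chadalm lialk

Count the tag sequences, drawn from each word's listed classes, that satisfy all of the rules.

8

Candidates per position — 1:grishus {ADJ}; 2:fat {VERB,NOUN}; 3:cheisha {DET,ADV}; 4:cheisha {DET,ADV}; 5:vivraa {VERB,NOUN}; 6:grishus {ADJ}; 7:grishus {ADJ}; 8:chadalm {NOUN,DET}; 9:lialk {ADV,VERB}.
There are 64 candidate sequences in total.
Checking each against the rules leaves 8 sequences.
Count = 8.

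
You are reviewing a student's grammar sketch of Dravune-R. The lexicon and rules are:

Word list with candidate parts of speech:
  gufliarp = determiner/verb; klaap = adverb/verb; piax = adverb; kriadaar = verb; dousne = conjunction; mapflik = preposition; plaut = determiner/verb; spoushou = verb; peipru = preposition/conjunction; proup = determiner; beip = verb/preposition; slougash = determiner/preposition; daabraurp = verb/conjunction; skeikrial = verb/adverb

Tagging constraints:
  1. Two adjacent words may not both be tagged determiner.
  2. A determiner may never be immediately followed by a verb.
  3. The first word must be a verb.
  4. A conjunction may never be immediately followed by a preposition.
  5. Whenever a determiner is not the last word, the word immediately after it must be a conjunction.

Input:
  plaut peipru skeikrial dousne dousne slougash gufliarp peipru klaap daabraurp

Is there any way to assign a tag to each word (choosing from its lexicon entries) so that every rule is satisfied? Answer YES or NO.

Candidates per position — 1:plaut {determiner,verb}; 2:peipru {preposition,conjunction}; 3:skeikrial {verb,adverb}; 4:dousne {conjunction}; 5:dousne {conjunction}; 6:slougash {determiner,preposition}; 7:gufliarp {determiner,verb}; 8:peipru {preposition,conjunction}; 9:klaap {adverb,verb}; 10:daabraurp {verb,conjunction}.
Every candidate sequence violates at least one rule; no consistent tagging exists.

NO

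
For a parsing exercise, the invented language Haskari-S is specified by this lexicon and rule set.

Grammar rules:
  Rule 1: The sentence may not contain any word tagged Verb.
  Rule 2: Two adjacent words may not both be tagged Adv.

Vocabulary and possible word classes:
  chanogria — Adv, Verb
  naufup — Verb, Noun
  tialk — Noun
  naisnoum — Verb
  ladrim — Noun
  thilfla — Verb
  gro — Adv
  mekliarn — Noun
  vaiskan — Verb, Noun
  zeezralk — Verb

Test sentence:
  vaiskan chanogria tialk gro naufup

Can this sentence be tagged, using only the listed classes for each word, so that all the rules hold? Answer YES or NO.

Candidates per position — 1:vaiskan {Verb,Noun}; 2:chanogria {Adv,Verb}; 3:tialk {Noun}; 4:gro {Adv}; 5:naufup {Verb,Noun}.
One satisfying assignment: Noun Adv Noun Adv Noun.
Verifying each rule — rule 1 satisfied; rule 2 satisfied.

YES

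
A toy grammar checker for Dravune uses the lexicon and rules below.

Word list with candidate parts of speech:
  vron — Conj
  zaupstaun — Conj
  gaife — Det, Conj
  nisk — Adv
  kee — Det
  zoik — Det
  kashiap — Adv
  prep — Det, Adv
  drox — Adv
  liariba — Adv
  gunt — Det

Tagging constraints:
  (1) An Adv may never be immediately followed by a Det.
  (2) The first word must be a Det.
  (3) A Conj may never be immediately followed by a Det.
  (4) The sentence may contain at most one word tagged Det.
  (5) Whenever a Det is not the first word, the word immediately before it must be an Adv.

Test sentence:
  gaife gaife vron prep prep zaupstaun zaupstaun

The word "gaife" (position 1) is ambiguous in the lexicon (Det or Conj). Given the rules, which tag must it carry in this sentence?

Candidates per position — 1:gaife {Det,Conj}; 2:gaife {Det,Conj}; 3:vron {Conj}; 4:prep {Det,Adv}; 5:prep {Det,Adv}; 6:zaupstaun {Conj}; 7:zaupstaun {Conj}.
Position 1: tagging it Conj would leave rule 2 unsatisfiable, so it must be Det.
Position 2: tagging it Det would leave rule 4 unsatisfiable, so it must be Conj.
Position 4: tagging it Det would leave rule 3 unsatisfiable, so it must be Adv.
Position 5: tagging it Det would leave rule 1 unsatisfiable, so it must be Adv.
The unique satisfying tagging is: Det Conj Conj Adv Adv Conj Conj.
Verifying each rule — rule 1 holds; rule 2 holds; rule 3 holds; rule 4 holds; rule 5 holds.

Det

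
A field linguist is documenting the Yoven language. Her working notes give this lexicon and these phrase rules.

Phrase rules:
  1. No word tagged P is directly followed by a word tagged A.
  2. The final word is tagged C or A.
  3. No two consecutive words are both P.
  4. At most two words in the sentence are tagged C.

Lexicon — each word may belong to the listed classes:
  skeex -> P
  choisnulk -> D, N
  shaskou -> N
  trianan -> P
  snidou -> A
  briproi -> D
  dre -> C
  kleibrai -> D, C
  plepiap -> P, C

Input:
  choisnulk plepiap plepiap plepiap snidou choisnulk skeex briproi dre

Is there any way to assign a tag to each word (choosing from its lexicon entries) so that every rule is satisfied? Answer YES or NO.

NO

Candidates per position — 1:choisnulk {D,N}; 2:plepiap {P,C}; 3:plepiap {P,C}; 4:plepiap {P,C}; 5:snidou {A}; 6:choisnulk {D,N}; 7:skeex {P}; 8:briproi {D}; 9:dre {C}.
Every candidate sequence violates at least one rule; no consistent tagging exists.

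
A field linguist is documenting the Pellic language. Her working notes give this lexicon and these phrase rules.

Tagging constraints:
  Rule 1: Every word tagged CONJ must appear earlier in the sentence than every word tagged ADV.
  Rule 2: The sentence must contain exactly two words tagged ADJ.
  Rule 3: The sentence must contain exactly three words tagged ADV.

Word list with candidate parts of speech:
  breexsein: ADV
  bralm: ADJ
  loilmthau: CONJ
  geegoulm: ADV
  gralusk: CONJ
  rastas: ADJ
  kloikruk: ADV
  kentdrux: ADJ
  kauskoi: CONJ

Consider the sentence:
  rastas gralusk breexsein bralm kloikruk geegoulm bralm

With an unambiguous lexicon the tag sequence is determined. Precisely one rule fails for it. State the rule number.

2

Fixed tagging: ADJ CONJ ADV ADJ ADV ADV ADJ.
Checking each rule: R1 ✓, R2 ✗, R3 ✓.
Only rule 2 fails.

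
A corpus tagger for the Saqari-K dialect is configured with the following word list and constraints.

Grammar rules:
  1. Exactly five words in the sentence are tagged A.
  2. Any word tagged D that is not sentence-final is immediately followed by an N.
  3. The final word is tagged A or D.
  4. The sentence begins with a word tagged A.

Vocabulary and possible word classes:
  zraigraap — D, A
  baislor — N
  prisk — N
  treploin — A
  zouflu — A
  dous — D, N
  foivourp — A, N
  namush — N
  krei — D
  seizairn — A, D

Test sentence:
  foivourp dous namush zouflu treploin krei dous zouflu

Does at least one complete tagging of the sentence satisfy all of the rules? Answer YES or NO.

Candidates per position — 1:foivourp {A,N}; 2:dous {D,N}; 3:namush {N}; 4:zouflu {A}; 5:treploin {A}; 6:krei {D}; 7:dous {D,N}; 8:zouflu {A}.
Rule 1 cannot be satisfied by any choice of tags from the lexicon.
So there is no consistent tagging.

NO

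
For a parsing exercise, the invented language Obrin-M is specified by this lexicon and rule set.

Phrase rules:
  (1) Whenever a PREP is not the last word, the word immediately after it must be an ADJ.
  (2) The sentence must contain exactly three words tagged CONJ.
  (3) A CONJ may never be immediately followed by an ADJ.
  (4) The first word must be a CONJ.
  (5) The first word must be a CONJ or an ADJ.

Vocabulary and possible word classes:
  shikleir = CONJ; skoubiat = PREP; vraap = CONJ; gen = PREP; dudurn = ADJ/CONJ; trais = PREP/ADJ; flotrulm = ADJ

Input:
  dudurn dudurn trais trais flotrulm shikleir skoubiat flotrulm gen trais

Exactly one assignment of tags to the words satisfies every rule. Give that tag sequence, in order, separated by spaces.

CONJ CONJ PREP ADJ ADJ CONJ PREP ADJ PREP ADJ

Candidates per position — 1:dudurn {ADJ,CONJ}; 2:dudurn {ADJ,CONJ}; 3:trais {PREP,ADJ}; 4:trais {PREP,ADJ}; 5:flotrulm {ADJ}; 6:shikleir {CONJ}; 7:skoubiat {PREP}; 8:flotrulm {ADJ}; 9:gen {PREP}; 10:trais {PREP,ADJ}.
If word 1 were ADJ, no tagging could satisfy rule 2; so word 1 is CONJ.
If word 2 were ADJ, no tagging could satisfy rule 2; so word 2 is CONJ.
If word 3 were ADJ, no tagging could satisfy rule 3; so word 3 is PREP.
If word 4 were PREP, no tagging could satisfy rule 1; so word 4 is ADJ.
If word 10 were PREP, no tagging could satisfy rule 1; so word 10 is ADJ.
That leaves exactly one tagging: CONJ CONJ PREP ADJ ADJ CONJ PREP ADJ PREP ADJ.
Checking: rule 1 ok; rule 2 ok; rule 3 ok; rule 4 ok; rule 5 ok.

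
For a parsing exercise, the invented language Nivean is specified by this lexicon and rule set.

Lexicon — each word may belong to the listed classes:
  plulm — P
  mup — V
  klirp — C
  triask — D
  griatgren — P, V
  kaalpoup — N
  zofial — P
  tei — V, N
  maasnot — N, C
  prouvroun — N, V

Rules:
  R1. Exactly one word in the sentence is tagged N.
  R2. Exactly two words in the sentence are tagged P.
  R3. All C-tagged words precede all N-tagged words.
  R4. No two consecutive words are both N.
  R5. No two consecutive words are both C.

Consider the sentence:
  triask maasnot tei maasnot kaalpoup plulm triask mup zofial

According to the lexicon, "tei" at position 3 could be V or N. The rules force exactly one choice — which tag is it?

V

Candidates per position — 1:triask {D}; 2:maasnot {N,C}; 3:tei {V,N}; 4:maasnot {N,C}; 5:kaalpoup {N}; 6:plulm {P}; 7:triask {D}; 8:mup {V}; 9:zofial {P}.
At position 2, choosing N makes rule 1 impossible to satisfy; hence C.
At position 3, choosing N makes rule 1 impossible to satisfy; hence V.
At position 4, choosing N makes rule 1 impossible to satisfy; hence C.
So the tagging must be: D C V C N P D V P.
Rule-by-rule: rule 1 ok; rule 2 ok; rule 3 ok; rule 4 ok; rule 5 ok.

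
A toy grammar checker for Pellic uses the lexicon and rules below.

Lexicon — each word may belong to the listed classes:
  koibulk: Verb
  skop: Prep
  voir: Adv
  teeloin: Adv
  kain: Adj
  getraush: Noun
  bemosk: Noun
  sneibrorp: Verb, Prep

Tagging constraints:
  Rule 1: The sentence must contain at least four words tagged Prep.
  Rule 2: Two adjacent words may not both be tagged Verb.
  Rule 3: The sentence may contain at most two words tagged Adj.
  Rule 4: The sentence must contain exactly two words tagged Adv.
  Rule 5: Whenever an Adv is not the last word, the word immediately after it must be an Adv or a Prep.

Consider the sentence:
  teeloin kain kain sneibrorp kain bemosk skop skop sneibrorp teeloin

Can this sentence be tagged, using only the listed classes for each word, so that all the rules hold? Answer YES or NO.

NO

Candidates per position — 1:teeloin {Adv}; 2:kain {Adj}; 3:kain {Adj}; 4:sneibrorp {Verb,Prep}; 5:kain {Adj}; 6:bemosk {Noun}; 7:skop {Prep}; 8:skop {Prep}; 9:sneibrorp {Verb,Prep}; 10:teeloin {Adv}.
Rule 3 cannot be satisfied by any choice of tags from the lexicon.
So there is no consistent tagging.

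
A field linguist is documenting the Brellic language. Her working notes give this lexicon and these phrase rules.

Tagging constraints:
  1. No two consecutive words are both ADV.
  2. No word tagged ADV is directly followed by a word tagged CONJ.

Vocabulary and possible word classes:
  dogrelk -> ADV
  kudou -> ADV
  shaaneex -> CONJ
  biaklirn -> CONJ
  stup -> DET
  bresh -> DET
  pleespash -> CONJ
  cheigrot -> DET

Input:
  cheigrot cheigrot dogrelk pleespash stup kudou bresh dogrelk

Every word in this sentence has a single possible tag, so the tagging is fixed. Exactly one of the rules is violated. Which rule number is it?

2

Fixed tagging: DET DET ADV CONJ DET ADV DET ADV.
Rule check: R1 holds, R2 violated.
Only rule 2 fails.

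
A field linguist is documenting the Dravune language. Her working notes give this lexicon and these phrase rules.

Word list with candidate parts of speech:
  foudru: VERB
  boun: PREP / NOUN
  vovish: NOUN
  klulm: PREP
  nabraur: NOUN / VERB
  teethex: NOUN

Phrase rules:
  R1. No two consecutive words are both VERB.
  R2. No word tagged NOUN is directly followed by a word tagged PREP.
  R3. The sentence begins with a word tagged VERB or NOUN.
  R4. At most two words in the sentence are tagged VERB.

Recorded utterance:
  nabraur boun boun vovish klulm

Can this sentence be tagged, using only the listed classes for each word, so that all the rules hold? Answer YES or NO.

NO

Candidates per position — 1:nabraur {NOUN,VERB}; 2:boun {PREP,NOUN}; 3:boun {PREP,NOUN}; 4:vovish {NOUN}; 5:klulm {PREP}.
Rule 2 cannot be satisfied by any choice of tags from the lexicon.
So there is no consistent tagging.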